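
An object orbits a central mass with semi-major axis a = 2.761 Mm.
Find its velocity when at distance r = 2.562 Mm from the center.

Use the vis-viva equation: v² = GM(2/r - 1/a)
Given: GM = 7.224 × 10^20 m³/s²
a = 2.761 Mm = 2.761 × 10^6 m
r = 2.562 Mm = 2.562 × 10^6 m
GM = 7.224 × 10^20 m³/s²
2/r − 1/a = 7.8064 × 10^-7 − 3.62188 × 10^-7 = 4.18453 × 10^-7 m⁻¹
v² = GM (2/r − 1/a) = 3.0229 × 10^14 m²/s²
v = 1.73865 × 10^7 m/s ≈ 1.739 × 10^4 km/s

Final answer: 1.739 × 10^4 km/s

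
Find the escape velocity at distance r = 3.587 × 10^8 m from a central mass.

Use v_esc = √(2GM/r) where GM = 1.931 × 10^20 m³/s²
r = 3.587 × 10^8 m
GM = 1.931 × 10^20 m³/s²
2GM/r = 2 × (1.931 × 10^20) / (3.587 × 10^8) = 1.07667 × 10^12 m²/s²
v_esc = √(2GM/r) = 1.03763 × 10^6 m/s ≈ 1038 km/s

Final answer: 1038 km/s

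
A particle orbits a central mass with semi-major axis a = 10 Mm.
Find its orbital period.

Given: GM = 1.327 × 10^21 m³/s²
a = 10 Mm = 1 × 10^7 m
GM = 1.327 × 10^21 m³/s²
a³ = 1 × 10^21 m³
T = 2π √(a³/GM) = 2π √((1 × 10^21) / (1.327 × 10^21)) = 2π × 0.86809 s
T = 5.45437 s ≈ 5.454 seconds

Final answer: 5.454 seconds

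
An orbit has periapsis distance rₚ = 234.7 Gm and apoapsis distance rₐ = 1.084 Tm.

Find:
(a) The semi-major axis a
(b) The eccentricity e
rₚ = 234.7 Gm = 2.347 × 10^11 m
rₐ = 1.084 Tm = 1.084 × 10^12 m
(a) a = (rₚ + rₐ)/2 = 6.5935 × 10^11 m ≈ 659.4 Gm
(b) e = (rₐ − rₚ)/(rₐ + rₚ) = (8.493 × 10^11) / (1.3187 × 10^12) = 0.644043

Final answer:
(a) a = 659.4 Gm
(b) e = 0.644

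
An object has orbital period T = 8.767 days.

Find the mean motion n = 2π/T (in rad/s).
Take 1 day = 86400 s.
T = 8.767 days = 757469 s
n = 2π / 757469 s = 8.29498 × 10^-6 rad/s ≈ 8.295 × 10^-6 rad/s

Final answer: n = 8.295 × 10^-6 rad/s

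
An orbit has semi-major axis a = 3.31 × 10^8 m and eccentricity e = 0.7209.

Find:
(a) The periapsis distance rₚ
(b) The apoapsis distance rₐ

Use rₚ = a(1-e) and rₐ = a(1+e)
a = 3.31 × 10^8 m
e = 0.7209:  1 − e = 0.2791,  1 + e = 1.7209
(a) rₚ = a(1 − e) = 3.31 × 10^8 m × 0.2791 = 9.23821 × 10^7 m ≈ 9.238 × 10^7 m
(b) rₐ = a(1 + e) = 3.31 × 10^8 m × 1.7209 = 5.69618 × 10^8 m ≈ 5.696 × 10^8 m

Final answer:
(a) rₚ = 9.238 × 10^7 m
(b) rₐ = 5.696 × 10^8 m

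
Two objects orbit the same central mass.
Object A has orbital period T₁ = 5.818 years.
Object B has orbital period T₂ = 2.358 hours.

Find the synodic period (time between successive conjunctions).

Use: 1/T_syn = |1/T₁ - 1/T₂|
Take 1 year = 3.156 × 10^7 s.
T₁ = 5.818 years = 1.83616 × 10^8 s
T₂ = 2.358 hours = 8488.8 s
1/T₁ = 5.44615 × 10^-9 s⁻¹
1/T₂ = 0.000117802 s⁻¹
|1/T₁ − 1/T₂| = 0.000117797 s⁻¹
T_syn = 1 / |1/T₁ − 1/T₂| = 8489.19 s ≈ 2.358 hours

Final answer: T_syn = 2.358 hours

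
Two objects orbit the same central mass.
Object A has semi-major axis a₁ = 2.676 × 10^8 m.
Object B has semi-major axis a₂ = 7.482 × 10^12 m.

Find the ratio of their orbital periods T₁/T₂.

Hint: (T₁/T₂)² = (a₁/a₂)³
a₁ = 2.676 × 10^8 m
a₂ = 7.482 × 10^12 m
a₁/a₂ = 3.57658 × 10^-5
T₁/T₂ = (a₁/a₂)^(3/2) = (3.57658 × 10^-5)^1.5 = 2.13896 × 10^-7

Final answer: T₁/T₂ = 2.139 × 10^-7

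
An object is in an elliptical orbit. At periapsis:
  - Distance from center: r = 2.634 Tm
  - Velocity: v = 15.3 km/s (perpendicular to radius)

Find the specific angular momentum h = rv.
r = 2.634 Tm = 2.634 × 10^12 m
v = 15.3 km/s = 15300 m/s
h = rv = 2.634 × 10^12 × 15300 = 4.03002 × 10^16 m²/s ≈ 4.03 × 10^16 m²/s

Final answer: h = 4.03 × 10^16 m²/s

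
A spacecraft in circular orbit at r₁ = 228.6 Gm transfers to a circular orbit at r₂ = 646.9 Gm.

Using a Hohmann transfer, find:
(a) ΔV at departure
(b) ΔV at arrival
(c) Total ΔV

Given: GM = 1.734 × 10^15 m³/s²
r₁ = 228.6 Gm = 2.286 × 10^11 m
r₂ = 646.9 Gm = 6.469 × 10^11 m
GM = 1.734 × 10^15 m³/s²
Transfer ellipse: a_t = (r₁ + r₂)/2 = 4.3775 × 10^11 m
Circular speed at r₁: v₁ = √(GM/r₁) = 87.0936 m/s
Transfer speed at r₁ (periapsis): v₁ₜ = √(GM(2/r₁ − 1/a_t)) = 105.875 m/s
(a) ΔV₁ = v₁ₜ − v₁ = 18.781 m/s ≈ 18.78 m/s
Circular speed at r₂: v₂ = √(GM/r₂) = 51.7733 m/s
Transfer speed at r₂ (apoapsis): v₂ₜ = √(GM(2/r₂ − 1/a_t)) = 37.4137 m/s
(b) ΔV₂ = v₂ − v₂ₜ = 14.3596 m/s ≈ 14.36 m/s
(c) ΔV_total = ΔV₁ + ΔV₂ = 33.1406 m/s ≈ 33.14 m/s

Final answer:
(a) ΔV₁ = 18.78 m/s
(b) ΔV₂ = 14.36 m/s
(c) ΔV_total = 33.14 m/s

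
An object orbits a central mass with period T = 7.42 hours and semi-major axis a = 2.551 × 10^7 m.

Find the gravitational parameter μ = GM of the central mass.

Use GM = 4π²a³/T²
T = 7.42 hours = 26712 s
a = 2.551 × 10^7 m
a³ = 1.66009 × 10^22 m³
T² = 7.13531 × 10^8 s²
GM = 4π² × (1.66009 × 10^22) / (7.13531 × 10^8) = 9.18498 × 10^14 m³/s²
GM ≈ 9.185 × 10^14 m³/s²

Final answer: GM = 9.185 × 10^14 m³/s²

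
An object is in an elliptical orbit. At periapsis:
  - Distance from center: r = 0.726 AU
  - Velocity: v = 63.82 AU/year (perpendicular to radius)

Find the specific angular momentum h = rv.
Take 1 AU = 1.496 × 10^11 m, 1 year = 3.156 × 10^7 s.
r = 0.726 AU = 1.0861 × 10^11 m
v = 63.82 AU/year = 302518 m/s
h = rv = 1.0861 × 10^11 × 302518 = 3.28564 × 10^16 m²/s ≈ 3.286 × 10^16 m²/s

Final answer: h = 3.286 × 10^16 m²/s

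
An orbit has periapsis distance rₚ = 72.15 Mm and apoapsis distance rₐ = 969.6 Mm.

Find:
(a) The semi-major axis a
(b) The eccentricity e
rₚ = 72.15 Mm = 7.215 × 10^7 m
rₐ = 969.6 Mm = 9.696 × 10^8 m
(a) a = (rₚ + rₐ)/2 = 5.20875 × 10^8 m ≈ 520.9 Mm
(b) e = (rₐ − rₚ)/(rₐ + rₚ) = (8.9745 × 10^8) / (1.04175 × 10^9) = 0.861483

Final answer:
(a) a = 520.9 Mm
(b) e = 0.8615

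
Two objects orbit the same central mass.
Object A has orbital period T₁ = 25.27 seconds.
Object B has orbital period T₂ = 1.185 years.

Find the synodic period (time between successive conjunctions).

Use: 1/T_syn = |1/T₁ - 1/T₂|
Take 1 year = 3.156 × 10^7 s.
T₁ = 25.27 seconds
T₂ = 1.185 years = 3.73986 × 10^7 s
1/T₁ = 0.0395726 s⁻¹
1/T₂ = 2.6739 × 10^-8 s⁻¹
|1/T₁ − 1/T₂| = 0.0395726 s⁻¹
T_syn = 1 / |1/T₁ − 1/T₂| = 25.27 s ≈ 25.27 seconds

Final answer: T_syn = 25.27 seconds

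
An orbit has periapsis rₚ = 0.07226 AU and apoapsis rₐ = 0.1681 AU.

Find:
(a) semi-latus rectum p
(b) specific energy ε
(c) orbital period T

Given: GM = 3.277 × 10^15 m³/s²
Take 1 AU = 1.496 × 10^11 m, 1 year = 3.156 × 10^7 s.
rₚ = 0.07226 AU = 1.08101 × 10^10 m
rₐ = 0.1681 AU = 2.51478 × 10^10 m
GM = 3.277 × 10^15 m³/s²
a = (rₚ + rₐ)/2 = 1.79789 × 10^10 m
e = (rₐ − rₚ)/(rₐ + rₚ) = (1.43377 × 10^10) / (3.59579 × 10^10) = 0.398735
(a) 1 − e² = 0.84101;  p = a(1 − e²) = 1.79789 × 10^10 × 0.84101 = 1.51205 × 10^10 m ≈ 0.1011 AU
(b) 2a = 3.59579 × 10^10 m;  ε = −GM/(2a) = -91134.5 J/kg ≈ -91.13 kJ/kg
(c) a³ = 5.81154 × 10^30 m³;  T = 2π √(a³/GM) = 2π × 4.21122 × 10^7 s = 2.64598 × 10^8 s ≈ 8.384 years

Final answer:
(a) semi-latus rectum p = 0.1011 AU
(b) specific energy ε = -91.13 kJ/kg
(c) orbital period T = 8.384 years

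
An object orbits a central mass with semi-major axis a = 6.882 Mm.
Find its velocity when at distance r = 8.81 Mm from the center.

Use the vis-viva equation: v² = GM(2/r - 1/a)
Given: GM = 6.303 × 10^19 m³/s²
a = 6.882 Mm = 6.882 × 10^6 m
r = 8.81 Mm = 8.81 × 10^6 m
GM = 6.303 × 10^19 m³/s²
2/r − 1/a = 2.27015 × 10^-7 − 1.45307 × 10^-7 = 8.17082 × 10^-8 m⁻¹
v² = GM (2/r − 1/a) = 5.15007 × 10^12 m²/s²
v = 2.26938 × 10^6 m/s ≈ 2269 km/s

Final answer: 2269 km/s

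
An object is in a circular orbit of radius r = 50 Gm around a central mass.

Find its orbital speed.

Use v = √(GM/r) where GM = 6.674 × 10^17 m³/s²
r = 50 Gm = 5 × 10^10 m
GM = 6.674 × 10^17 m³/s²
GM/r = (6.674 × 10^17) / (5 × 10^10) = 1.3348 × 10^7 m²/s²
v = √(GM/r) = 3653.49 m/s ≈ 3.653 km/s

Final answer: 3.653 km/s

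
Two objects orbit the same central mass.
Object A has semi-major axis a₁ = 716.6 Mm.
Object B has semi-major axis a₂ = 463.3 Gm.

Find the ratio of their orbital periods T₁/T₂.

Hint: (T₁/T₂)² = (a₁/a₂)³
a₁ = 716.6 Mm = 7.166 × 10^8 m
a₂ = 463.3 Gm = 4.633 × 10^11 m
a₁/a₂ = 0.00154673
T₁/T₂ = (a₁/a₂)^(3/2) = (0.00154673)^1.5 = 6.08306 × 10^-5

Final answer: T₁/T₂ = 6.083 × 10^-5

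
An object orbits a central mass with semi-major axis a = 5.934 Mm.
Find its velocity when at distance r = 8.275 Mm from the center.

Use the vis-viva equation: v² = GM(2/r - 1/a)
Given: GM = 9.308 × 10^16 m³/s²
a = 5.934 Mm = 5.934 × 10^6 m
r = 8.275 Mm = 8.275 × 10^6 m
GM = 9.308 × 10^16 m³/s²
2/r − 1/a = 2.41692 × 10^-7 − 1.6852 × 10^-7 = 7.31715 × 10^-8 m⁻¹
v² = GM (2/r − 1/a) = 6.8108 × 10^9 m²/s²
v = 82527.6 m/s ≈ 82.53 km/s

Final answer: 82.53 km/s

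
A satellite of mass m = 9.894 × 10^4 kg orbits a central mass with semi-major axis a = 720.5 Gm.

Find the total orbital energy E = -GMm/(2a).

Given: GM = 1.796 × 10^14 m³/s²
a = 720.5 Gm = 7.205 × 10^11 m
GM = 1.796 × 10^14 m³/s²
2a = 1.441 × 10^12 m
GMm = 1.796 × 10^14 × 98940 = 1.77696 × 10^19 m³·kg/s²
E = −GMm/(2a) = -1.23315 × 10^7 J ≈ -12.33 MJ

Final answer: -12.33 MJ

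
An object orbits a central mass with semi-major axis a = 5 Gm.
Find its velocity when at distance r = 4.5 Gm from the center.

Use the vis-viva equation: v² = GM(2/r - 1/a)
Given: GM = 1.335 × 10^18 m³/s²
a = 5 Gm = 5 × 10^9 m
r = 4.5 Gm = 4.5 × 10^9 m
GM = 1.335 × 10^18 m³/s²
2/r − 1/a = 4.44444 × 10^-10 − 2 × 10^-10 = 2.44444 × 10^-10 m⁻¹
v² = GM (2/r − 1/a) = 3.26333 × 10^8 m²/s²
v = 18064.7 m/s ≈ 18.06 km/s

Final answer: 18.06 km/s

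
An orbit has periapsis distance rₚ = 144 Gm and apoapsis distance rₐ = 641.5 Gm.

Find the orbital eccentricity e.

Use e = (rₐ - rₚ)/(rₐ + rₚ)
rₚ = 144 Gm = 1.44 × 10^11 m
rₐ = 641.5 Gm = 6.415 × 10^11 m
rₐ − rₚ = 4.975 × 10^11 m
rₐ + rₚ = 7.855 × 10^11 m
e = (rₐ − rₚ)/(rₐ + rₚ) = 0.633355

Final answer: e = 0.6334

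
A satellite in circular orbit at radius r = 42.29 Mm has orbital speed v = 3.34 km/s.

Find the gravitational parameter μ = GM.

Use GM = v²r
r = 42.29 Mm = 4.229 × 10^7 m
v = 3.34 km/s = 3340 m/s
v² = 1.11556 × 10^7 m²/s²
GM = v²r = 1.11556 × 10^7 × 4.229 × 10^7 = 4.7177 × 10^14 m³/s²
GM ≈ 4.718 × 10^14 m³/s²

Final answer: GM = 4.718 × 10^14 m³/s²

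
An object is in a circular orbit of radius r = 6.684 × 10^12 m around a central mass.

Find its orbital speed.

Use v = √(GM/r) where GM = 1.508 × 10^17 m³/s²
r = 6.684 × 10^12 m
GM = 1.508 × 10^17 m³/s²
GM/r = (1.508 × 10^17) / (6.684 × 10^12) = 22561.3 m²/s²
v = √(GM/r) = 150.204 m/s ≈ 150.2 m/s

Final answer: 150.2 m/s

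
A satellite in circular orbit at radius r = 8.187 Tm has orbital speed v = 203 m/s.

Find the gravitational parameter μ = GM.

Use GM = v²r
r = 8.187 Tm = 8.187 × 10^12 m
v = 203 m/s
v² = 41209 m²/s²
GM = v²r = 41209 × 8.187 × 10^12 = 3.37378 × 10^17 m³/s²
GM ≈ 3.374 × 10^17 m³/s²

Final answer: GM = 3.374 × 10^17 m³/s²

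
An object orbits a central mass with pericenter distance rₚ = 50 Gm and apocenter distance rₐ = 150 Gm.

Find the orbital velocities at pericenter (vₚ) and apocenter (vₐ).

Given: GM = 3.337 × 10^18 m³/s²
rₚ = 50 Gm = 5 × 10^10 m
rₐ = 150 Gm = 1.5 × 10^11 m
GM = 3.337 × 10^18 m³/s²
a = (rₚ + rₐ)/2 = 1 × 10^11 m
Vis-viva: v² = GM (2/r − 1/a)
vₚ² = 3.337 × 10^18 × (4 × 10^-11 − 1 × 10^-11) = 1.0011 × 10^8 m²/s²
vₚ = 10005.5 m/s ≈ 10.01 km/s
vₐ² = 3.337 × 10^18 × (1.33333 × 10^-11 − 1 × 10^-11) = 1.11233 × 10^7 m²/s²
vₐ = 3335.17 m/s ≈ 3.335 km/s

Final answer: vₚ = 10.01 km/s, vₐ = 3.335 km/s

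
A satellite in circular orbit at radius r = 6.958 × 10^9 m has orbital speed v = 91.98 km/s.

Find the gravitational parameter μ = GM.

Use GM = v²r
r = 6.958 × 10^9 m
v = 91.98 km/s = 91980 m/s
v² = 8.46032 × 10^9 m²/s²
GM = v²r = 8.46032 × 10^9 × 6.958 × 10^9 = 5.88669 × 10^19 m³/s²
GM ≈ 5.887 × 10^19 m³/s²

Final answer: GM = 5.887 × 10^19 m³/s²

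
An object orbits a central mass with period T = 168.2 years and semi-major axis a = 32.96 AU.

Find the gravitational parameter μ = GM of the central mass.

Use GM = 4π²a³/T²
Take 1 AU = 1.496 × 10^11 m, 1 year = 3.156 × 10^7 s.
T = 168.2 years = 5.30839 × 10^9 s
a = 32.96 AU = 4.93082 × 10^12 m
a³ = 1.19883 × 10^38 m³
T² = 2.8179 × 10^19 s²
GM = 4π² × (1.19883 × 10^38) / (2.8179 × 10^19) = 1.67954 × 10^20 m³/s²
GM ≈ 1.68 × 10^20 m³/s²

Final answer: GM = 1.68 × 10^20 m³/s²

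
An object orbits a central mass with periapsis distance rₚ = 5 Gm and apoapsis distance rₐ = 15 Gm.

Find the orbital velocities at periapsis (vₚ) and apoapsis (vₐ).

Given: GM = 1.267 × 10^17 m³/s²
rₚ = 5 Gm = 5 × 10^9 m
rₐ = 15 Gm = 1.5 × 10^10 m
GM = 1.267 × 10^17 m³/s²
a = (rₚ + rₐ)/2 = 1 × 10^10 m
Vis-viva: v² = GM (2/r − 1/a)
vₚ² = 1.267 × 10^17 × (4 × 10^-10 − 1 × 10^-10) = 3.801 × 10^7 m²/s²
vₚ = 6165.23 m/s ≈ 6.165 km/s
vₐ² = 1.267 × 10^17 × (1.33333 × 10^-10 − 1 × 10^-10) = 4.22333 × 10^6 m²/s²
vₐ = 2055.08 m/s ≈ 2.055 km/s

Final answer: vₚ = 6.165 km/s, vₐ = 2.055 km/s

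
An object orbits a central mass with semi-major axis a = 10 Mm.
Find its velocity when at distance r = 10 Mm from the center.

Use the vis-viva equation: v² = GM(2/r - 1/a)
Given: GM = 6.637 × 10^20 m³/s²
a = 10 Mm = 1 × 10^7 m
r = 10 Mm = 1 × 10^7 m
GM = 6.637 × 10^20 m³/s²
2/r − 1/a = 2 × 10^-7 − 1 × 10^-7 = 1 × 10^-7 m⁻¹
v² = GM (2/r − 1/a) = 6.637 × 10^13 m²/s²
v = 8.14678 × 10^6 m/s ≈ 8147 km/s

Final answer: 8147 km/s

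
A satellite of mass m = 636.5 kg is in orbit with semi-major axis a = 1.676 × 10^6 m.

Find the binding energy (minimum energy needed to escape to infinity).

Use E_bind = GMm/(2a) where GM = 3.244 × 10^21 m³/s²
a = 1.676 × 10^6 m
GM = 3.244 × 10^21 m³/s²
m = 636.5 kg
GMm = 3.244 × 10^21 × 636.5 = 2.06481 × 10^24 m³·kg/s²
2a = 3.352 × 10^6 m
E_bind = GMm/(2a) = 6.15992 × 10^17 J ≈ 616 PJ

Final answer: 616 PJ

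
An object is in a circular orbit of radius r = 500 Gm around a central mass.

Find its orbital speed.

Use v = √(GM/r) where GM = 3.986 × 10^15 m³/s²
r = 500 Gm = 5 × 10^11 m
GM = 3.986 × 10^15 m³/s²
GM/r = (3.986 × 10^15) / (5 × 10^11) = 7972 m²/s²
v = √(GM/r) = 89.2861 m/s ≈ 89.29 m/s

Final answer: 89.29 m/s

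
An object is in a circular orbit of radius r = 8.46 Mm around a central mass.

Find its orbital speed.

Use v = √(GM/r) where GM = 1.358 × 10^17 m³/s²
r = 8.46 Mm = 8.46 × 10^6 m
GM = 1.358 × 10^17 m³/s²
GM/r = (1.358 × 10^17) / (8.46 × 10^6) = 1.6052 × 10^10 m²/s²
v = √(GM/r) = 126697 m/s ≈ 126.7 km/s

Final answer: 126.7 km/s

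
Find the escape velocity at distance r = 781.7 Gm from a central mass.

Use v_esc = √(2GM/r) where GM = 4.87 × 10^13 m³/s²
r = 781.7 Gm = 7.817 × 10^11 m
GM = 4.87 × 10^13 m³/s²
2GM/r = 2 × (4.87 × 10^13) / (7.817 × 10^11) = 124.6 m²/s²
v_esc = √(2GM/r) = 11.1624 m/s ≈ 11.16 m/s

Final answer: 11.16 m/s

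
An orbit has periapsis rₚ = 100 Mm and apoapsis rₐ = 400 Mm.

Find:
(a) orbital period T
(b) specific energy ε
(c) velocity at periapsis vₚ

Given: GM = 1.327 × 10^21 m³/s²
rₚ = 100 Mm = 1 × 10^8 m
rₐ = 400 Mm = 4 × 10^8 m
GM = 1.327 × 10^21 m³/s²
a = (rₚ + rₐ)/2 = 2.5 × 10^8 m
e = (rₐ − rₚ)/(rₐ + rₚ) = (3 × 10^8) / (5 × 10^8) = 0.6
(a) a³ = 1.5625 × 10^25 m³;  T = 2π √(a³/GM) = 2π × 108.511 s = 681.796 s ≈ 11.36 minutes
(b) 2a = 5 × 10^8 m;  ε = −GM/(2a) = -2.654 × 10^12 J/kg ≈ -2654 GJ/kg
(c) vₚ² = GM (2/rₚ − 1/a) = 1.327 × 10^21 × (2 × 10^-8 − 4 × 10^-9) = 2.1232 × 10^13 m²/s²;  vₚ = 4.60782 × 10^6 m/s ≈ 4608 km/s

Final answer:
(a) orbital period T = 11.36 minutes
(b) specific energy ε = -2654 GJ/kg
(c) velocity at periapsis vₚ = 4608 km/s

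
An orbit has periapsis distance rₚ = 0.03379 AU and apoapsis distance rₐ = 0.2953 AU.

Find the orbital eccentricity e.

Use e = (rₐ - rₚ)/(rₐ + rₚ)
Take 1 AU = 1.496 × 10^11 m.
rₚ = 0.03379 AU = 5.05498 × 10^9 m
rₐ = 0.2953 AU = 4.41769 × 10^10 m
rₐ − rₚ = 3.91219 × 10^10 m
rₐ + rₚ = 4.92319 × 10^10 m
e = (rₐ − rₚ)/(rₐ + rₚ) = 0.794646

Final answer: e = 0.7946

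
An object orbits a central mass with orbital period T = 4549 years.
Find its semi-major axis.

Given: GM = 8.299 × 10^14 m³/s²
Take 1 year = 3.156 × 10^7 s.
T = 4549 years = 1.43566 × 10^11 s
GM = 8.299 × 10^14 m³/s²
Kepler's third law: a³ = GM T² / (4π²)
T² = 2.06113 × 10^22 s²
a³ = (8.299 × 10^14) × (2.06113 × 10^22) / (4π²) = 4.33283 × 10^35 m³
a = (a³)^(1/3) = 7.567 × 10^11 m ≈ 756.7 Gm

Final answer: 756.7 Gm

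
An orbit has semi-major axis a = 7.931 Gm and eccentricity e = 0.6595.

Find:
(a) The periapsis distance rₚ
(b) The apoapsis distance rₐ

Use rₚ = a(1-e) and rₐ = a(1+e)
a = 7.931 Gm = 7.931 × 10^9 m
e = 0.6595:  1 − e = 0.3405,  1 + e = 1.6595
(a) rₚ = a(1 − e) = 7.931 × 10^9 m × 0.3405 = 2.70051 × 10^9 m ≈ 2.701 Gm
(b) rₐ = a(1 + e) = 7.931 × 10^9 m × 1.6595 = 1.31615 × 10^10 m ≈ 13.16 Gm

Final answer:
(a) rₚ = 2.701 Gm
(b) rₐ = 13.16 Gm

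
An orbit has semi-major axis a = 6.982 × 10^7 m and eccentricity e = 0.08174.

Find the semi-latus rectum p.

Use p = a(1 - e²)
a = 6.982 × 10^7 m
e = 0.08174,  e² = 0.00668143,  1 − e² = 0.993319
p = a(1 − e²) = 6.982 × 10^7 m × 0.993319 = 6.93535 × 10^7 m ≈ 6.935 × 10^7 m

Final answer: p = 6.935 × 10^7 m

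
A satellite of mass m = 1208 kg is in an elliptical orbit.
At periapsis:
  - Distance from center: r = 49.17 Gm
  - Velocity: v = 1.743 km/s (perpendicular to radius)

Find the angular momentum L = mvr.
r = 49.17 Gm = 4.917 × 10^10 m
v = 1.743 km/s = 1743 m/s
vr = 1743 × 4.917 × 10^10 = 8.57033 × 10^13 m²/s
L = m × vr = 1208 × 8.57033 × 10^13 = 1.0353 × 10^17 kg·m²/s ≈ 1.035 × 10^17 kg·m²/s

Final answer: L = 1.035 × 10^17 kg·m²/s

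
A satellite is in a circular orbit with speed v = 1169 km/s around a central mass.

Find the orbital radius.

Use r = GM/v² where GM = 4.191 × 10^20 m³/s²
v = 1169 km/s = 1.169 × 10^6 m/s
GM = 4.191 × 10^20 m³/s²
v² = 1.36656 × 10^12 m²/s²
r = GM/v² = (4.191 × 10^20) / (1.36656 × 10^12) = 3.06682 × 10^8 m ≈ 306.7 Mm

Final answer: 306.7 Mm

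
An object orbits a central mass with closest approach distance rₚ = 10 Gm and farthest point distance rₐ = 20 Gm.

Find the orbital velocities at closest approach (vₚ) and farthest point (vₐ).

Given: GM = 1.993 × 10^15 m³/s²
rₚ = 10 Gm = 1 × 10^10 m
rₐ = 20 Gm = 2 × 10^10 m
GM = 1.993 × 10^15 m³/s²
a = (rₚ + rₐ)/2 = 1.5 × 10^10 m
Vis-viva: v² = GM (2/r − 1/a)
vₚ² = 1.993 × 10^15 × (2 × 10^-10 − 6.66667 × 10^-11) = 265733 m²/s²
vₚ = 515.493 m/s ≈ 515.5 m/s
vₐ² = 1.993 × 10^15 × (1 × 10^-10 − 6.66667 × 10^-11) = 66433.3 m²/s²
vₐ = 257.747 m/s ≈ 257.7 m/s

Final answer: vₚ = 515.5 m/s, vₐ = 257.7 m/s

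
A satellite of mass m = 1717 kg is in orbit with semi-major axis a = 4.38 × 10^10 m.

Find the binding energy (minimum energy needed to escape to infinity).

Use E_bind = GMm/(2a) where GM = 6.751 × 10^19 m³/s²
a = 4.38 × 10^10 m
GM = 6.751 × 10^19 m³/s²
m = 1717 kg
GMm = 6.751 × 10^19 × 1717 = 1.15915 × 10^23 m³·kg/s²
2a = 8.76 × 10^10 m
E_bind = GMm/(2a) = 1.32323 × 10^12 J ≈ 1.323 TJ

Final answer: 1.323 TJ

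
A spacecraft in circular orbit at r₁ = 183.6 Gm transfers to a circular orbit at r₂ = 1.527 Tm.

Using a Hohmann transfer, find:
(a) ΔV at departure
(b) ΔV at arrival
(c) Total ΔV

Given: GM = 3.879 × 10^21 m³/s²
r₁ = 183.6 Gm = 1.836 × 10^11 m
r₂ = 1.527 Tm = 1.527 × 10^12 m
GM = 3.879 × 10^21 m³/s²
Transfer ellipse: a_t = (r₁ + r₂)/2 = 8.553 × 10^11 m
Circular speed at r₁: v₁ = √(GM/r₁) = 145353 m/s
Transfer speed at r₁ (periapsis): v₁ₜ = √(GM(2/r₁ − 1/a_t)) = 194215 m/s
(a) ΔV₁ = v₁ₜ − v₁ = 48862.6 m/s ≈ 48.86 km/s
Circular speed at r₂: v₂ = √(GM/r₂) = 50401.1 m/s
Transfer speed at r₂ (apoapsis): v₂ₜ = √(GM(2/r₂ − 1/a_t)) = 23351.6 m/s
(b) ΔV₂ = v₂ − v₂ₜ = 27049.5 m/s ≈ 27.05 km/s
(c) ΔV_total = ΔV₁ + ΔV₂ = 75912.1 m/s ≈ 75.91 km/s

Final answer:
(a) ΔV₁ = 48.86 km/s
(b) ΔV₂ = 27.05 km/s
(c) ΔV_total = 75.91 km/s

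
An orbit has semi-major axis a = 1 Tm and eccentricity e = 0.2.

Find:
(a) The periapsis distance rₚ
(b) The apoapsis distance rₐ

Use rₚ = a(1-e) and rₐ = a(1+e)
a = 1 Tm = 1 × 10^12 m
e = 0.2:  1 − e = 0.8,  1 + e = 1.2
(a) rₚ = a(1 − e) = 1 × 10^12 m × 0.8 = 8 × 10^11 m ≈ 800 Gm
(b) rₐ = a(1 + e) = 1 × 10^12 m × 1.2 = 1.2 × 10^12 m ≈ 1.2 Tm

Final answer:
(a) rₚ = 800 Gm
(b) rₐ = 1.2 Tm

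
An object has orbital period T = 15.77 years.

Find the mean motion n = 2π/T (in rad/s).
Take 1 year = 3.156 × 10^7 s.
T = 15.77 years = 4.97701 × 10^8 s
n = 2π / (4.97701 × 10^8 s) = 1.26244 × 10^-8 rad/s ≈ 1.262 × 10^-8 rad/s

Final answer: n = 1.262 × 10^-8 rad/s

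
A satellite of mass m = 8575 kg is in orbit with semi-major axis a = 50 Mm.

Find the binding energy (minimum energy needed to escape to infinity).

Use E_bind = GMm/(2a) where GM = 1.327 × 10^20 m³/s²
a = 50 Mm = 5 × 10^7 m
GM = 1.327 × 10^20 m³/s²
m = 8575 kg
GMm = 1.327 × 10^20 × 8575 = 1.1379 × 10^24 m³·kg/s²
2a = 1 × 10^8 m
E_bind = GMm/(2a) = 1.1379 × 10^16 J ≈ 11.38 PJ

Final answer: 11.38 PJ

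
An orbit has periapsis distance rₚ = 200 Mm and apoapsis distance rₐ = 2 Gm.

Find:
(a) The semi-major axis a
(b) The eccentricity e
rₚ = 200 Mm = 2 × 10^8 m
rₐ = 2 Gm = 2 × 10^9 m
(a) a = (rₚ + rₐ)/2 = 1.1 × 10^9 m ≈ 1.1 Gm
(b) e = (rₐ − rₚ)/(rₐ + rₚ) = (1.8 × 10^9) / (2.2 × 10^9) = 0.818182

Final answer:
(a) a = 1.1 Gm
(b) e = 0.8182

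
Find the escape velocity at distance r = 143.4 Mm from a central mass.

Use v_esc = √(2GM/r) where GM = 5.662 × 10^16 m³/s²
r = 143.4 Mm = 1.434 × 10^8 m
GM = 5.662 × 10^16 m³/s²
2GM/r = 2 × (5.662 × 10^16) / (1.434 × 10^8) = 7.89679 × 10^8 m²/s²
v_esc = √(2GM/r) = 28101.2 m/s ≈ 28.1 km/s

Final answer: 28.1 km/s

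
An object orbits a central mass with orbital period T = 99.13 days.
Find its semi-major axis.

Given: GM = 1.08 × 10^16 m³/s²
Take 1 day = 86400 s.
T = 99.13 days = 8.56483 × 10^6 s
GM = 1.08 × 10^16 m³/s²
Kepler's third law: a³ = GM T² / (4π²)
T² = 7.33563 × 10^13 s²
a³ = (1.08 × 10^16) × (7.33563 × 10^13) / (4π²) = 2.00679 × 10^28 m³
a = (a³)^(1/3) = 2.71749 × 10^9 m ≈ 2.717 Gm

Final answer: 2.717 Gm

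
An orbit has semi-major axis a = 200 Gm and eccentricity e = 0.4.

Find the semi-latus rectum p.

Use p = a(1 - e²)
a = 200 Gm = 2 × 10^11 m
e = 0.4,  e² = 0.16,  1 − e² = 0.84
p = a(1 − e²) = 2 × 10^11 m × 0.84 = 1.68 × 10^11 m ≈ 168 Gm

Final answer: p = 168 Gm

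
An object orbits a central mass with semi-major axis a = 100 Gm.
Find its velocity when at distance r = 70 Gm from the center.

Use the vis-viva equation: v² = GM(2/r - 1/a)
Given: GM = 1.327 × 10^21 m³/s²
a = 100 Gm = 1 × 10^11 m
r = 70 Gm = 7 × 10^10 m
GM = 1.327 × 10^21 m³/s²
2/r − 1/a = 2.85714 × 10^-11 − 1 × 10^-11 = 1.85714 × 10^-11 m⁻¹
v² = GM (2/r − 1/a) = 2.46443 × 10^10 m²/s²
v = 156985 m/s ≈ 157 km/s

Final answer: 157 km/s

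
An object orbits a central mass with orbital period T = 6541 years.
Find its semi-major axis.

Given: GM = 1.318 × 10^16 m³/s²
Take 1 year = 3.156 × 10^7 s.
T = 6541 years = 2.06434 × 10^11 s
GM = 1.318 × 10^16 m³/s²
Kepler's third law: a³ = GM T² / (4π²)
T² = 4.2615 × 10^22 s²
a³ = (1.318 × 10^16) × (4.2615 × 10^22) / (4π²) = 1.42272 × 10^37 m³
a = (a³)^(1/3) = 2.42311 × 10^12 m ≈ 2.423 Tm

Final answer: 2.423 Tm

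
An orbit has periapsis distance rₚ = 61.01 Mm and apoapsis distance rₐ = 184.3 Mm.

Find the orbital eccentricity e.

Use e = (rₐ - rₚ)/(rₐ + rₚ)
rₚ = 61.01 Mm = 6.101 × 10^7 m
rₐ = 184.3 Mm = 1.843 × 10^8 m
rₐ − rₚ = 1.2329 × 10^8 m
rₐ + rₚ = 2.4531 × 10^8 m
e = (rₐ − rₚ)/(rₐ + rₚ) = 0.502589

Final answer: e = 0.5026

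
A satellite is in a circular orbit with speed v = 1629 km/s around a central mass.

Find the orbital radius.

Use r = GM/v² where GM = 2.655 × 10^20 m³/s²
v = 1629 km/s = 1.629 × 10^6 m/s
GM = 2.655 × 10^20 m³/s²
v² = 2.65364 × 10^12 m²/s²
r = GM/v² = (2.655 × 10^20) / (2.65364 × 10^12) = 1.00051 × 10^8 m ≈ 100.1 Mm

Final answer: 100.1 Mm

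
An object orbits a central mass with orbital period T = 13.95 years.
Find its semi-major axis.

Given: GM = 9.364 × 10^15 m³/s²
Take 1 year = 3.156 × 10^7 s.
T = 13.95 years = 4.40262 × 10^8 s
GM = 9.364 × 10^15 m³/s²
Kepler's third law: a³ = GM T² / (4π²)
T² = 1.93831 × 10^17 s²
a³ = (9.364 × 10^15) × (1.93831 × 10^17) / (4π²) = 4.59752 × 10^31 m³
a = (a³)^(1/3) = 3.58241 × 10^10 m ≈ 3.582 × 10^10 m

Final answer: 3.582 × 10^10 m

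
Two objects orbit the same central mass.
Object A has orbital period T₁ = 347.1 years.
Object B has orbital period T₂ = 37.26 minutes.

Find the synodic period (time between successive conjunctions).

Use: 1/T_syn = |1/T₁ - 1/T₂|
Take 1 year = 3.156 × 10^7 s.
T₁ = 347.1 years = 1.09545 × 10^10 s
T₂ = 37.26 minutes = 2235.6 s
1/T₁ = 9.12869 × 10^-11 s⁻¹
1/T₂ = 0.000447307 s⁻¹
|1/T₁ − 1/T₂| = 0.000447307 s⁻¹
T_syn = 1 / |1/T₁ − 1/T₂| = 2235.6 s ≈ 37.26 minutes

Final answer: T_syn = 37.26 minutes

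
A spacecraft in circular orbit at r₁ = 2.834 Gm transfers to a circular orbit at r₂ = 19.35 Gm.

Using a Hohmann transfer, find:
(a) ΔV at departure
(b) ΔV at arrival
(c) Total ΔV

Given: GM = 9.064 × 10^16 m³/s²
r₁ = 2.834 Gm = 2.834 × 10^9 m
r₂ = 19.35 Gm = 1.935 × 10^10 m
GM = 9.064 × 10^16 m³/s²
Transfer ellipse: a_t = (r₁ + r₂)/2 = 1.1092 × 10^10 m
Circular speed at r₁: v₁ = √(GM/r₁) = 5655.36 m/s
Transfer speed at r₁ (periapsis): v₁ₜ = √(GM(2/r₁ − 1/a_t)) = 7469.57 m/s
(a) ΔV₁ = v₁ₜ − v₁ = 1814.21 m/s ≈ 1.814 km/s
Circular speed at r₂: v₂ = √(GM/r₂) = 2164.31 m/s
Transfer speed at r₂ (apoapsis): v₂ₜ = √(GM(2/r₂ − 1/a_t)) = 1093.99 m/s
(b) ΔV₂ = v₂ − v₂ₜ = 1070.32 m/s ≈ 1.07 km/s
(c) ΔV_total = ΔV₁ + ΔV₂ = 2884.53 m/s ≈ 2.885 km/s

Final answer:
(a) ΔV₁ = 1.814 km/s
(b) ΔV₂ = 1.07 km/s
(c) ΔV_total = 2.885 km/s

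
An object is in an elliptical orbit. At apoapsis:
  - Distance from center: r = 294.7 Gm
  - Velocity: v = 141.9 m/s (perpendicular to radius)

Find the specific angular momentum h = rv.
r = 294.7 Gm = 2.947 × 10^11 m
v = 141.9 m/s
h = rv = 2.947 × 10^11 × 141.9 = 4.18179 × 10^13 m²/s ≈ 4.182 × 10^13 m²/s

Final answer: h = 4.182 × 10^13 m²/s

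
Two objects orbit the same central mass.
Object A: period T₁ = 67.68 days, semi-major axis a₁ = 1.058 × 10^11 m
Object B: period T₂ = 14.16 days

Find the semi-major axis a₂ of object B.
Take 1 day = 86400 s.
T₁ = 67.68 days = 5.84755 × 10^6 s
T₂ = 14.16 days = 1.22342 × 10^6 s
a₁ = 1.058 × 10^11 m
Kepler's third law: (T₂/T₁)² = (a₂/a₁)³  ⇒  a₂ = a₁ (T₂/T₁)^(2/3)
T₂/T₁ = 0.20922
(T₂/T₁)^(2/3) = 0.352427
a₂ = 1.058 × 10^11 m × 0.352427 = 3.72867 × 10^10 m ≈ 3.729 × 10^10 m

Final answer: a₂ = 3.729 × 10^10 m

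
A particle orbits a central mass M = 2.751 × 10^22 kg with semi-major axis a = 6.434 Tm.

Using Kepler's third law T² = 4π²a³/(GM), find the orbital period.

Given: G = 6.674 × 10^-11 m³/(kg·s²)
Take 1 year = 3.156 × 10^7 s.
M = 2.751 × 10^22 kg
GM = G × M = 6.674 × 10^-11 × 2.751 × 10^22 = 1.83602 × 10^12 m³/s²
a = 6.434 Tm = 6.434 × 10^12 m
a³ = 2.66344 × 10^38 m³
T = 2π √(a³/GM) = 2π √((2.66344 × 10^38) / (1.83602 × 10^12)) = 2π × 1.20443 × 10^13 s
T = 7.56769 × 10^13 s ≈ 2.398 × 10^6 years

Final answer: 2.398 × 10^6 years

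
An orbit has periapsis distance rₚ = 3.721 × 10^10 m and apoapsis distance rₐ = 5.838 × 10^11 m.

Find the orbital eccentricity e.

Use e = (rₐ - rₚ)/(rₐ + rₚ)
rₚ = 3.721 × 10^10 m
rₐ = 5.838 × 10^11 m
rₐ − rₚ = 5.4659 × 10^11 m
rₐ + rₚ = 6.2101 × 10^11 m
e = (rₐ − rₚ)/(rₐ + rₚ) = 0.880163

Final answer: e = 0.8802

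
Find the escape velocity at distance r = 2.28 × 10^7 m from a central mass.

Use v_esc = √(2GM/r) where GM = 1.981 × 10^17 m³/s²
r = 2.28 × 10^7 m
GM = 1.981 × 10^17 m³/s²
2GM/r = 2 × (1.981 × 10^17) / (2.28 × 10^7) = 1.73772 × 10^10 m²/s²
v_esc = √(2GM/r) = 131823 m/s ≈ 131.8 km/s

Final answer: 131.8 km/s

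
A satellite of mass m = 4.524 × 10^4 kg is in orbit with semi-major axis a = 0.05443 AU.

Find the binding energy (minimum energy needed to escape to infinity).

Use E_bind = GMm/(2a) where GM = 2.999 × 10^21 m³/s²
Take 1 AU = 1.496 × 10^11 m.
a = 0.05443 AU = 8.14273 × 10^9 m
GM = 2.999 × 10^21 m³/s²
m = 4.524 × 10^4 kg
GMm = 2.999 × 10^21 × 45240 = 1.35675 × 10^26 m³·kg/s²
2a = 1.62855 × 10^10 m
E_bind = GMm/(2a) = 8.33104 × 10^15 J ≈ 8.331 PJ

Final answer: 8.331 PJ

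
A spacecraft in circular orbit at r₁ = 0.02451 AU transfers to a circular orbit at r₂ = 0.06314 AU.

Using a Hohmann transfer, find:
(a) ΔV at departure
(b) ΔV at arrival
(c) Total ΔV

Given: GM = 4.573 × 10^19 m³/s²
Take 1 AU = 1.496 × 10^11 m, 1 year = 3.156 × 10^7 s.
r₁ = 0.02451 AU = 3.6667 × 10^9 m
r₂ = 0.06314 AU = 9.44574 × 10^9 m
GM = 4.573 × 10^19 m³/s²
Transfer ellipse: a_t = (r₁ + r₂)/2 = 6.55622 × 10^9 m
Circular speed at r₁: v₁ = √(GM/r₁) = 111677 m/s
Transfer speed at r₁ (periapsis): v₁ₜ = √(GM(2/r₁ − 1/a_t)) = 134046 m/s
(a) ΔV₁ = v₁ₜ − v₁ = 22369.3 m/s ≈ 4.719 AU/year
Circular speed at r₂: v₂ = √(GM/r₂) = 69579.7 m/s
Transfer speed at r₂ (apoapsis): v₂ₜ = √(GM(2/r₂ − 1/a_t)) = 52034.7 m/s
(b) ΔV₂ = v₂ − v₂ₜ = 17545 m/s ≈ 3.701 AU/year
(c) ΔV_total = ΔV₁ + ΔV₂ = 39914.3 m/s ≈ 8.42 AU/year

Final answer:
(a) ΔV₁ = 4.719 AU/year
(b) ΔV₂ = 3.701 AU/year
(c) ΔV_total = 8.42 AU/year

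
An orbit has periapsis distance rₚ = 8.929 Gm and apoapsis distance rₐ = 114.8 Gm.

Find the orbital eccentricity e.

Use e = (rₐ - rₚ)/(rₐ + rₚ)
rₚ = 8.929 Gm = 8.929 × 10^9 m
rₐ = 114.8 Gm = 1.148 × 10^11 m
rₐ − rₚ = 1.05871 × 10^11 m
rₐ + rₚ = 1.23729 × 10^11 m
e = (rₐ − rₚ)/(rₐ + rₚ) = 0.855668

Final answer: e = 0.8557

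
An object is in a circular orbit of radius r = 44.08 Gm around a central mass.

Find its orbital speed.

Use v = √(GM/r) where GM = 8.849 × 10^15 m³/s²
r = 44.08 Gm = 4.408 × 10^10 m
GM = 8.849 × 10^15 m³/s²
GM/r = (8.849 × 10^15) / (4.408 × 10^10) = 200749 m²/s²
v = √(GM/r) = 448.05 m/s ≈ 448 m/s

Final answer: 448 m/s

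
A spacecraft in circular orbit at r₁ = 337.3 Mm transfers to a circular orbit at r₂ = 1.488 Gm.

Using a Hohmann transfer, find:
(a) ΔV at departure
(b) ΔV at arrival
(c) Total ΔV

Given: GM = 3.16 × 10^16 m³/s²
r₁ = 337.3 Mm = 3.373 × 10^8 m
r₂ = 1.488 Gm = 1.488 × 10^9 m
GM = 3.16 × 10^16 m³/s²
Transfer ellipse: a_t = (r₁ + r₂)/2 = 9.1265 × 10^8 m
Circular speed at r₁: v₁ = √(GM/r₁) = 9679.11 m/s
Transfer speed at r₁ (periapsis): v₁ₜ = √(GM(2/r₁ − 1/a_t)) = 12359 m/s
(a) ΔV₁ = v₁ₜ − v₁ = 2679.93 m/s ≈ 2.68 km/s
Circular speed at r₂: v₂ = √(GM/r₂) = 4608.31 m/s
Transfer speed at r₂ (apoapsis): v₂ₜ = √(GM(2/r₂ − 1/a_t)) = 2801.55 m/s
(b) ΔV₂ = v₂ − v₂ₜ = 1806.77 m/s ≈ 1.807 km/s
(c) ΔV_total = ΔV₁ + ΔV₂ = 4486.7 m/s ≈ 4.487 km/s

Final answer:
(a) ΔV₁ = 2.68 km/s
(b) ΔV₂ = 1.807 km/s
(c) ΔV_total = 4.487 km/s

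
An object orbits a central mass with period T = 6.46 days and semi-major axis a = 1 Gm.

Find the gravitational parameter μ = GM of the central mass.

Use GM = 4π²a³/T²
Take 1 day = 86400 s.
T = 6.46 days = 558144 s
a = 1 Gm = 1 × 10^9 m
a³ = 1 × 10^27 m³
T² = 3.11525 × 10^11 s²
GM = 4π² × (1 × 10^27) / (3.11525 × 10^11) = 1.26726 × 10^17 m³/s²
GM ≈ 1.267 × 10^17 m³/s²

Final answer: GM = 1.267 × 10^17 m³/s²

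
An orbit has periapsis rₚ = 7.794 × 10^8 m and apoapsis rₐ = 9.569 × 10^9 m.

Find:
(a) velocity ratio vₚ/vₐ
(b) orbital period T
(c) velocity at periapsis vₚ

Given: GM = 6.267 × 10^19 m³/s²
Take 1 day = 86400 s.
rₚ = 7.794 × 10^8 m
rₐ = 9.569 × 10^9 m
GM = 6.267 × 10^19 m³/s²
a = (rₚ + rₐ)/2 = 5.1742 × 10^9 m
e = (rₐ − rₚ)/(rₐ + rₚ) = (8.7896 × 10^9) / (1.03484 × 10^10) = 0.849368
(a) vₚ/vₐ = rₐ/rₚ (angular momentum) = (9.569 × 10^9) / (7.794 × 10^8) = 12.2774 ≈ 12.28
(b) a³ = 1.38525 × 10^29 m³;  T = 2π √(a³/GM) = 2π × 47014.8 s = 295403 s ≈ 3.419 days
(c) vₚ² = GM (2/rₚ − 1/a) = 6.267 × 10^19 × (2.56608 × 10^-9 − 1.93267 × 10^-10) = 1.48704 × 10^11 m²/s²;  vₚ = 385622 m/s ≈ 385.6 km/s

Final answer:
(a) velocity ratio vₚ/vₐ = 12.28
(b) orbital period T = 3.419 days
(c) velocity at periapsis vₚ = 385.6 km/s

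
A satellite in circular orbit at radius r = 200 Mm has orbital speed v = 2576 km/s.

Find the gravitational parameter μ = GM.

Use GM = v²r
r = 200 Mm = 2 × 10^8 m
v = 2576 km/s = 2.576 × 10^6 m/s
v² = 6.63578 × 10^12 m²/s²
GM = v²r = 6.63578 × 10^12 × 2 × 10^8 = 1.32716 × 10^21 m³/s²
GM ≈ 1.327 × 10^21 m³/s²

Final answer: GM = 1.327 × 10^21 m³/s²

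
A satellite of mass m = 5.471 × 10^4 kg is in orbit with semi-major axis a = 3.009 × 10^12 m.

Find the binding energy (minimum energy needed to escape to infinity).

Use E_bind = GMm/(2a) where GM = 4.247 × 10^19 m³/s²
a = 3.009 × 10^12 m
GM = 4.247 × 10^19 m³/s²
m = 5.471 × 10^4 kg
GMm = 4.247 × 10^19 × 54710 = 2.32353 × 10^24 m³·kg/s²
2a = 6.018 × 10^12 m
E_bind = GMm/(2a) = 3.86097 × 10^11 J ≈ 386.1 GJ

Final answer: 386.1 GJ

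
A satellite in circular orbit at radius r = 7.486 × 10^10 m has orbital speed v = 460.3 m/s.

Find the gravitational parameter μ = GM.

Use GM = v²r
r = 7.486 × 10^10 m
v = 460.3 m/s
v² = 211876 m²/s²
GM = v²r = 211876 × 7.486 × 10^10 = 1.5861 × 10^16 m³/s²
GM ≈ 1.586 × 10^16 m³/s²

Final answer: GM = 1.586 × 10^16 m³/s²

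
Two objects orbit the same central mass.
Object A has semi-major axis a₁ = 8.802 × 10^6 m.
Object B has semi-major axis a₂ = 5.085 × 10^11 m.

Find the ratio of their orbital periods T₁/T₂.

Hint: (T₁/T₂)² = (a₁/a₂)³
a₁ = 8.802 × 10^6 m
a₂ = 5.085 × 10^11 m
a₁/a₂ = 1.73097 × 10^-5
T₁/T₂ = (a₁/a₂)^(3/2) = (1.73097 × 10^-5)^1.5 = 7.20171 × 10^-8

Final answer: T₁/T₂ = 7.202 × 10^-8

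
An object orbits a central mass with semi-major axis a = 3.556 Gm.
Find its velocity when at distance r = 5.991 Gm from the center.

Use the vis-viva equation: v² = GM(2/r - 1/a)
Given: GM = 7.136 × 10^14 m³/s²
a = 3.556 Gm = 3.556 × 10^9 m
r = 5.991 Gm = 5.991 × 10^9 m
GM = 7.136 × 10^14 m³/s²
2/r − 1/a = 3.33834 × 10^-10 − 2.81215 × 10^-10 = 5.26192 × 10^-11 m⁻¹
v² = GM (2/r − 1/a) = 37549.1 m²/s²
v = 193.776 m/s ≈ 193.8 m/s

Final answer: 193.8 m/s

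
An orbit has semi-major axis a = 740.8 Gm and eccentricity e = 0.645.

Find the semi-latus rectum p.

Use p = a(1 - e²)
a = 740.8 Gm = 7.408 × 10^11 m
e = 0.645,  e² = 0.416025,  1 − e² = 0.583975
p = a(1 − e²) = 7.408 × 10^11 m × 0.583975 = 4.32609 × 10^11 m ≈ 432.6 Gm

Final answer: p = 432.6 Gm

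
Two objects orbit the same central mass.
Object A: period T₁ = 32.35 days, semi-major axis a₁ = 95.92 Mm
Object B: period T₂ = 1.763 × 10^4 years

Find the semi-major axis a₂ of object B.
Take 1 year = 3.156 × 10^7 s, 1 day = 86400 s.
T₁ = 32.35 days = 2.79504 × 10^6 s
T₂ = 1.763 × 10^4 years = 5.56403 × 10^11 s
a₁ = 95.92 Mm = 9.592 × 10^7 m
Kepler's third law: (T₂/T₁)² = (a₂/a₁)³  ⇒  a₂ = a₁ (T₂/T₁)^(2/3)
T₂/T₁ = 199068
(T₂/T₁)^(2/3) = 3409.32
a₂ = 9.592 × 10^7 m × 3409.32 = 3.27022 × 10^11 m ≈ 327 Gm

Final answer: a₂ = 327 Gm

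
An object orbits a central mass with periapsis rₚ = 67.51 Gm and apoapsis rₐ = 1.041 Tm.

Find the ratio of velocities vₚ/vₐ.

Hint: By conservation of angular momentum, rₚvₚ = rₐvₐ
rₚ = 67.51 Gm = 6.751 × 10^10 m
rₐ = 1.041 Tm = 1.041 × 10^12 m
rₚvₚ = rₐvₐ  ⇒  vₚ/vₐ = rₐ/rₚ
vₚ/vₐ = (1.041 × 10^12) / (6.751 × 10^10) = 15.4199

Final answer: vₚ/vₐ = 15.42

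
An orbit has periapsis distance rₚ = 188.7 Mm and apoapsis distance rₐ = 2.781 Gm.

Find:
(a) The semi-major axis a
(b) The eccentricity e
rₚ = 188.7 Mm = 1.887 × 10^8 m
rₐ = 2.781 Gm = 2.781 × 10^9 m
(a) a = (rₚ + rₐ)/2 = 1.48485 × 10^9 m ≈ 1.485 Gm
(b) e = (rₐ − rₚ)/(rₐ + rₚ) = (2.5923 × 10^9) / (2.9697 × 10^9) = 0.872916

Final answer:
(a) a = 1.485 Gm
(b) e = 0.8729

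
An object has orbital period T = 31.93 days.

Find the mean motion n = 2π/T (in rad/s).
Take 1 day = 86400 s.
T = 31.93 days = 2.75875 × 10^6 s
n = 2π / (2.75875 × 10^6 s) = 2.27755 × 10^-6 rad/s ≈ 2.278 × 10^-6 rad/s

Final answer: n = 2.278 × 10^-6 rad/s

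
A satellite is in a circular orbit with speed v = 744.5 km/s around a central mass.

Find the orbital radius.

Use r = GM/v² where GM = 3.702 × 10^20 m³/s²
v = 744.5 km/s = 744500 m/s
GM = 3.702 × 10^20 m³/s²
v² = 5.5428 × 10^11 m²/s²
r = GM/v² = (3.702 × 10^20) / (5.5428 × 10^11) = 6.67893 × 10^8 m ≈ 667.9 Mm

Final answer: 667.9 Mm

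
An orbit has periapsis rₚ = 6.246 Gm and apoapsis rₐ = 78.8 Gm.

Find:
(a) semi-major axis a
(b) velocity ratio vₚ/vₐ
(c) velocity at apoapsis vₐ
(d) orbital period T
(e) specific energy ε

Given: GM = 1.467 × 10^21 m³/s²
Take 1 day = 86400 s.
rₚ = 6.246 Gm = 6.246 × 10^9 m
rₐ = 78.8 Gm = 7.88 × 10^10 m
GM = 1.467 × 10^21 m³/s²
a = (rₚ + rₐ)/2 = 4.2523 × 10^10 m
e = (rₐ − rₚ)/(rₐ + rₚ) = (7.2554 × 10^10) / (8.5046 × 10^10) = 0.853115
(a) a = 4.2523 × 10^10 m ≈ 42.52 Gm
(b) vₚ/vₐ = rₐ/rₚ (angular momentum) = (7.88 × 10^10) / (6.246 × 10^9) = 12.6161 ≈ 12.62
(c) vₐ² = GM (2/rₐ − 1/a) = 1.467 × 10^21 × (2.53807 × 10^-11 − 2.35167 × 10^-11) = 2.73453 × 10^9 m²/s²;  vₐ = 52292.7 m/s ≈ 52.29 km/s
(d) a³ = 7.68903 × 10^31 m³;  T = 2π √(a³/GM) = 2π × 228940 s = 1.43847 × 10^6 s ≈ 16.65 days
(e) 2a = 8.5046 × 10^10 m;  ε = −GM/(2a) = -1.72495 × 10^10 J/kg ≈ -17.25 GJ/kg

Final answer:
(a) semi-major axis a = 42.52 Gm
(b) velocity ratio vₚ/vₐ = 12.62
(c) velocity at apoapsis vₐ = 52.29 km/s
(d) orbital period T = 16.65 days
(e) specific energy ε = -17.25 GJ/kg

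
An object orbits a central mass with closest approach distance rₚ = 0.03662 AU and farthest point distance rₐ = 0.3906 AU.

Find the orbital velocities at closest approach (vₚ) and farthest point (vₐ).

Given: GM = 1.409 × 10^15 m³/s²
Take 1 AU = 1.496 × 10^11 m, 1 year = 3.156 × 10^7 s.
rₚ = 0.03662 AU = 5.47835 × 10^9 m
rₐ = 0.3906 AU = 5.84338 × 10^10 m
GM = 1.409 × 10^15 m³/s²
a = (rₚ + rₐ)/2 = 3.19561 × 10^10 m
Vis-viva: v² = GM (2/r − 1/a)
vₚ² = 1.409 × 10^15 × (3.65073 × 10^-10 − 3.1293 × 10^-11) = 470296 m²/s²
vₚ = 685.782 m/s ≈ 0.1447 AU/year
vₐ² = 1.409 × 10^15 × (3.42268 × 10^-11 − 3.1293 × 10^-11) = 4133.75 m²/s²
vₐ = 64.2942 m/s ≈ 64.29 m/s

Final answer: vₚ = 0.1447 AU/year, vₐ = 64.29 m/s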